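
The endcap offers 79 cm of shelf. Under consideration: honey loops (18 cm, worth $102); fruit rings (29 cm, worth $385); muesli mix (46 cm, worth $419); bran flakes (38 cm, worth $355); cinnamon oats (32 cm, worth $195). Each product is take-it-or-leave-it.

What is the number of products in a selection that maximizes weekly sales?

The maximum weekly sales within 79 cm is 804.
One optimal bundle: fruit rings + muesli mix (75 cm).
Every optimal selection uses 2 products.

2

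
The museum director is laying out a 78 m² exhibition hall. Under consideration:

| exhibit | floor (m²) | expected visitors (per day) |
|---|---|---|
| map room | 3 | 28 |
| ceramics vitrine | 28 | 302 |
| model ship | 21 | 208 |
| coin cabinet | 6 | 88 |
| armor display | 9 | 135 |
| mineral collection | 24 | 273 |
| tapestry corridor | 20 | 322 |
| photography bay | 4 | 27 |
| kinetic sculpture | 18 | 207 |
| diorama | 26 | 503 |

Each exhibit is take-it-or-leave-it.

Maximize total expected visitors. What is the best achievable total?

A density-first pass picks map room + coin cabinet + armor display + tapestry corridor + photography bay + diorama — 1103 at 68 m².
Dropping coin cabinet and photography bay frees 10 m²; slotting in kinetic sculpture (18 m²) lifts the total to 1195 at 76 m².
Nothing else within 78 m² beats 1195.

1195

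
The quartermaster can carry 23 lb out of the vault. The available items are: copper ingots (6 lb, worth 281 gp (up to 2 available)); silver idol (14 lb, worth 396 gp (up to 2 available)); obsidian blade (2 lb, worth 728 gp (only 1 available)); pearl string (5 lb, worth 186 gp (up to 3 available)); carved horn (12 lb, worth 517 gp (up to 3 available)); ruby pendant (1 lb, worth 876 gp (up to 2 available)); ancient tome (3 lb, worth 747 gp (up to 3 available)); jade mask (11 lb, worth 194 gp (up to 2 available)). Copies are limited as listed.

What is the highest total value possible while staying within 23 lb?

A density-first pass picks copper ingots + obsidian blade + 2×ruby pendant + 3×ancient tome — 5002 at 19 lb.
Dropping copper ingots frees 6 lb; slotting in 2×pearl string (10 lb) lifts the total to 5093 at 23 lb.
Every other selection either busts 23 lb or exceeds an availability limit or fails to beat 5093.

5093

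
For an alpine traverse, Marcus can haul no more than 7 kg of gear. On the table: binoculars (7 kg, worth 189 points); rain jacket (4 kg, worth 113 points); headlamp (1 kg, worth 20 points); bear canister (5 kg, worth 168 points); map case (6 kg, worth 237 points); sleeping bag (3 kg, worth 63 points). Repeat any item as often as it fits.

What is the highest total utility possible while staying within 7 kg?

257

Ranking by ratio (utility/kg): map case 39.50, bear canister 33.60, rain jacket 28.25, binoculars 27.00.
Best packing: headlamp + map case — 7 kg, 257 total.
Every other selection either busts 7 kg or fails to beat 257.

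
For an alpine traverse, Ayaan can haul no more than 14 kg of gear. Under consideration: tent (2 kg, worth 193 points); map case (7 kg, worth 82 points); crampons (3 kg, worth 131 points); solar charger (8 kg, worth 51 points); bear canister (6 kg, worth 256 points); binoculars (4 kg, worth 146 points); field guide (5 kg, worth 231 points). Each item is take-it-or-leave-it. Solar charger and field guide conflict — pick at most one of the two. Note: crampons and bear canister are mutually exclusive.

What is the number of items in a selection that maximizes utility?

The maximum utility within 14 kg is 701.
tent + crampons + binoculars + field guide hits 701 at 14 kg.
All optima have 4 items.

4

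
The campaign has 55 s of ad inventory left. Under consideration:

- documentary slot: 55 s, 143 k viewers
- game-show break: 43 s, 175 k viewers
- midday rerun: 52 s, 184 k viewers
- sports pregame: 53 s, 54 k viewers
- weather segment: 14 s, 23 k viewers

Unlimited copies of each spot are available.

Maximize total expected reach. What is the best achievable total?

Greedy by ratio would take game-show break: 43 s used, total 175.
Dropping game-show break frees 43 s; slotting in midday rerun (52 s) lifts the total to 184 at 52 s.
Nothing else within 55 s beats 184.

184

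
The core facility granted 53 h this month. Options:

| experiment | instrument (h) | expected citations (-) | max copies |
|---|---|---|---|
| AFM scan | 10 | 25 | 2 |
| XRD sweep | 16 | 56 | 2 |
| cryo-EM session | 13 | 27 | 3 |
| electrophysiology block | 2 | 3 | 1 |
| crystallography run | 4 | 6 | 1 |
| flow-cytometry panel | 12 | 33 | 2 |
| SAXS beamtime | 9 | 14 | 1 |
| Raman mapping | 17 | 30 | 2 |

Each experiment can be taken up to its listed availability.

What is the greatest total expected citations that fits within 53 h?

Density check — XRD sweep 3.50, flow-cytometry panel 2.75, AFM scan 2.50, cryo-EM session 2.08 are the best per h.
Greedy by ratio would take 2×XRD sweep + flow-cytometry panel + SAXS beamtime: 53 h used, total 159.
The 21 h tied up in flow-cytometry panel and SAXS beamtime is better spent on 2×AFM scan — total rises to 162 (52 h).

162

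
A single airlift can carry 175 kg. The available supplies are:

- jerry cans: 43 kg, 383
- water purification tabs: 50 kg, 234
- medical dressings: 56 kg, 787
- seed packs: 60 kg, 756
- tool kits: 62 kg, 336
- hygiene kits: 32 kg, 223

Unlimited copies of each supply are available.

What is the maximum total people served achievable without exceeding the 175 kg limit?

Ranking by ratio (people served/kg): medical dressings 14.05, seed packs 12.60, jerry cans 8.91.
Taking 3×medical dressings: 168 kg used, 2361 in people served.

2361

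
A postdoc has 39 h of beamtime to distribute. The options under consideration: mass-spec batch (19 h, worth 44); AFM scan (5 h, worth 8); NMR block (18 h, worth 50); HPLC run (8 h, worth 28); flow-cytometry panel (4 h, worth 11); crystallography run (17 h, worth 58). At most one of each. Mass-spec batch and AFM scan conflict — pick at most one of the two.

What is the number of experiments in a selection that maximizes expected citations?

Best achievable expected citations is 119.
For example NMR block + flow-cytometry panel + crystallography run achieves it, using 39 h.
Every optimal selection uses 3 experiments.

3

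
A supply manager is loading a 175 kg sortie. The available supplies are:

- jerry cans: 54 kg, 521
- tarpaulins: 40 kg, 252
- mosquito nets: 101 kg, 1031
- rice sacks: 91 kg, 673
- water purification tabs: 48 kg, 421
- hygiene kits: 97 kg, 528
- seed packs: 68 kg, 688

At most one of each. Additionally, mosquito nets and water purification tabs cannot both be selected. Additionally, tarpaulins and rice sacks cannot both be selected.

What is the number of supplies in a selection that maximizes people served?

2

The maximum people served within 175 kg is 1719.
One optimal bundle: mosquito nets + seed packs (169 kg).
All optima have 2 supplies.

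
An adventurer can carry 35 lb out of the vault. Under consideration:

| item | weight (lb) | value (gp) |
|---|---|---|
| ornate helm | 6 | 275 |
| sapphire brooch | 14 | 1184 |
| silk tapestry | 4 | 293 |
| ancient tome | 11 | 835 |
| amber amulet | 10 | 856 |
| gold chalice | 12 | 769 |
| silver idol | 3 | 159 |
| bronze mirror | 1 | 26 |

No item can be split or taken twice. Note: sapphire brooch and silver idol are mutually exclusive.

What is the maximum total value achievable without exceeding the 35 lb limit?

Sapphire brooch + ancient tome + amber amulet uses 35 of the 35 lb and totals 2875.
The closest alternative, ornate helm + sapphire brooch + silk tapestry + amber amulet + bronze mirror, reaches only 2634.

2875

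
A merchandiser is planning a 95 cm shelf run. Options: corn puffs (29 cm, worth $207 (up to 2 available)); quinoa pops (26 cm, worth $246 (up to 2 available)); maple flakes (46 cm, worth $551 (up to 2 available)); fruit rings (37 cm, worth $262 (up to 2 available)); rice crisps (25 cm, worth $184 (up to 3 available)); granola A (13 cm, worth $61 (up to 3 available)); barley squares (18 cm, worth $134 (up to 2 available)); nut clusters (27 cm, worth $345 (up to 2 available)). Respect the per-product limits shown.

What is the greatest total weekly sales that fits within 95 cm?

The ratio heuristic lands on quinoa pops + granola A + 2×nut clusters (997) but leaves 2 cm idle.
Replace quinoa pops and granola A and 2×nut clusters with 2×maple flakes: the trade gains 105 net, giving 1102 at 92 cm.

1102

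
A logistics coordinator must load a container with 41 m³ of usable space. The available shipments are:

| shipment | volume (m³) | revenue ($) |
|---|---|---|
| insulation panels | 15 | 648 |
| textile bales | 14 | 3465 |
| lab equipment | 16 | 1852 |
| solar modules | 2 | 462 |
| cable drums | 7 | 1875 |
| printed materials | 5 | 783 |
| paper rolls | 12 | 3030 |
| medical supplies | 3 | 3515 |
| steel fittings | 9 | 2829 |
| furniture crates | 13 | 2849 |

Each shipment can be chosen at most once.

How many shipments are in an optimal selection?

5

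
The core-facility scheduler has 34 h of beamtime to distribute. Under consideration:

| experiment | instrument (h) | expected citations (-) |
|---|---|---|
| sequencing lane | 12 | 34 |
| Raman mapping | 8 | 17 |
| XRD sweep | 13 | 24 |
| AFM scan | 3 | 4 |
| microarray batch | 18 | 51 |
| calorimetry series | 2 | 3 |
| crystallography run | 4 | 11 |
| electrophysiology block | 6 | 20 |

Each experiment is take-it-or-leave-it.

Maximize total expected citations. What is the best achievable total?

Filling by ratio: sequencing lane + Raman mapping + calorimetry series + crystallography run + electrophysiology block for 85, with 2 h left unused.
Replace Raman mapping and calorimetry series and electrophysiology block with microarray batch: the trade gains 11 net, giving 96 at 34 h.
Every other selection either busts 34 h or fails to beat 96.

96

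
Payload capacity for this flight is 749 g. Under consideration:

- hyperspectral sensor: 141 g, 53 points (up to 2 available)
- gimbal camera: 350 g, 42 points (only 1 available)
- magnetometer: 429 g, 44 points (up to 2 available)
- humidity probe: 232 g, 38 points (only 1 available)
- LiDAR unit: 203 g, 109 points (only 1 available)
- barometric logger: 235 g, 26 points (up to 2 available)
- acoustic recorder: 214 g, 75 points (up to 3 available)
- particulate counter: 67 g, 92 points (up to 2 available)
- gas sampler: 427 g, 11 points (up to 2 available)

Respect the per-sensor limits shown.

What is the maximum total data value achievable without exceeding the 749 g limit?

Taking the top-ratio sensors first gives 2×hyperspectral sensor + LiDAR unit + 2×particulate counter for 399 (619 g).
Replace hyperspectral sensor with acoustic recorder: the trade gains 22 net, giving 421 at 692 g.
Every other selection either busts 749 g or exceeds an availability limit or fails to beat 421.

421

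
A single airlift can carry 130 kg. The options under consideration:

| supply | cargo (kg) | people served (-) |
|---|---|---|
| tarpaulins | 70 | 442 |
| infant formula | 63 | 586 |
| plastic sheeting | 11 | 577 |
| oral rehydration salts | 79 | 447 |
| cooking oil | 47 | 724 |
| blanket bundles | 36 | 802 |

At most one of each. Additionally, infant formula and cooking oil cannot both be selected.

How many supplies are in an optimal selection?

Optimal total is 2103.
One optimal bundle: plastic sheeting + cooking oil + blanket bundles (94 kg).
Every optimal selection uses 3 supplies.

3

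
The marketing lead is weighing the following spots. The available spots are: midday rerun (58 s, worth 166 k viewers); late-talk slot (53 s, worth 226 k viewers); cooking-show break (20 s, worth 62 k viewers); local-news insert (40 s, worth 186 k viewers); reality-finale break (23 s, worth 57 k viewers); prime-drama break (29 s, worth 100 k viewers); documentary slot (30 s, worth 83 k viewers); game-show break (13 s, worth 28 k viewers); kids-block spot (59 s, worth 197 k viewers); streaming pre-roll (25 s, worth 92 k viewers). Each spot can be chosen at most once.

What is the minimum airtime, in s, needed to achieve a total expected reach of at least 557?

Look for the lowest-airtime combination reaching 557.
Taking late-talk slot + cooking-show break + local-news insert + streaming pre-roll gives 566 (≥ 557) for 138 s.
No combination under 138 s hits 557.

138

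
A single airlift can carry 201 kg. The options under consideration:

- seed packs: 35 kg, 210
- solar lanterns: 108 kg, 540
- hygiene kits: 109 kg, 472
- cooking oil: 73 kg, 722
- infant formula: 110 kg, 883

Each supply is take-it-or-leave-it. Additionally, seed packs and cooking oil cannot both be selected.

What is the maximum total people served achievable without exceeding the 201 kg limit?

1605

The ratio ordering already packs tightly: cooking oil + infant formula, 183 kg, 1605.
Runner-up solar lanterns + cooking oil tops out at 1262.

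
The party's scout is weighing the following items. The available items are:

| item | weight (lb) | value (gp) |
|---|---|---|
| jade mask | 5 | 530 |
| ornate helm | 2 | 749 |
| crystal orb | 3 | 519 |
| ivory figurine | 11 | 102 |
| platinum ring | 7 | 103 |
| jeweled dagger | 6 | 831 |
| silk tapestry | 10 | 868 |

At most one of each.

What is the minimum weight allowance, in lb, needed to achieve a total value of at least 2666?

20

Need the lightest bundle worth ≥ 2666.
jade mask + ornate helm + crystal orb + silk tapestry reaches 2666 using 20 lb.
Any bundle with less than 20 lb falls short of 2666.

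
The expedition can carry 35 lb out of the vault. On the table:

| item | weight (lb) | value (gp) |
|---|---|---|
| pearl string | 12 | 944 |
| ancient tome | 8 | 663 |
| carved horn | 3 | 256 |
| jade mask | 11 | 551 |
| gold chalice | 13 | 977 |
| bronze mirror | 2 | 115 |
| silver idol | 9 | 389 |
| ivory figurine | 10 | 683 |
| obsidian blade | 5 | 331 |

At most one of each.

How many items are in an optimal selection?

4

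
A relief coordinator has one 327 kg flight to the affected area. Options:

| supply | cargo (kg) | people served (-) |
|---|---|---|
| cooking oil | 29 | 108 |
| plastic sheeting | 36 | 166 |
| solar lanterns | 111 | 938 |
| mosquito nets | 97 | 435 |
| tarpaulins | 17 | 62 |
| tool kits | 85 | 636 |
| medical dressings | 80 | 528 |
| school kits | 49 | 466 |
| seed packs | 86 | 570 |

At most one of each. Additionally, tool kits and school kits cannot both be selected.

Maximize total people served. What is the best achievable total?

Density check — school kits 9.51, solar lanterns 8.45, tool kits 7.48 are the best per kg.
Best packing: solar lanterns + medical dressings + school kits + seed packs — 326 kg, 2502 total.

2502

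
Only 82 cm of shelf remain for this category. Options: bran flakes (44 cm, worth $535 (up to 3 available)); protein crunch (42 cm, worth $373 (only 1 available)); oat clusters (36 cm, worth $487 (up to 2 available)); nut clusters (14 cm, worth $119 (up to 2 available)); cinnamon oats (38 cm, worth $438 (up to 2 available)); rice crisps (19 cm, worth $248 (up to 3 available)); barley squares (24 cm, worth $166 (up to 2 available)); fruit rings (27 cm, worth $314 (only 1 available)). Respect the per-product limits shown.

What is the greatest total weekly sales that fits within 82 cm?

A density-first pass picks 2×oat clusters — 974 at 72 cm.
Dropping oat clusters frees 36 cm; slotting in rice crisps + fruit rings (46 cm) lifts the total to 1049 at 82 cm.
Every other selection either busts 82 cm or exceeds an availability limit or fails to beat 1049.

1049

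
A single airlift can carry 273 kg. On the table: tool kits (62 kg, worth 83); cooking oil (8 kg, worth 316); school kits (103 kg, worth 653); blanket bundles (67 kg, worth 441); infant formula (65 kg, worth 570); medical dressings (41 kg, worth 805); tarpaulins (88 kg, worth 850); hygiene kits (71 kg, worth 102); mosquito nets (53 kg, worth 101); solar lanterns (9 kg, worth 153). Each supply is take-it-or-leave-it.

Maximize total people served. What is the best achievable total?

2982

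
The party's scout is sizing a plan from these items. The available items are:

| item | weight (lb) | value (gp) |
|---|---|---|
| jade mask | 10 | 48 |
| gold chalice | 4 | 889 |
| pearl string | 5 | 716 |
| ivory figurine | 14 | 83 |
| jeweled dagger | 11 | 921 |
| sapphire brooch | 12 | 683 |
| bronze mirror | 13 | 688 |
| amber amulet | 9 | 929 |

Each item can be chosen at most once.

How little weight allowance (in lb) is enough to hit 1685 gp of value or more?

Look for the lowest-weight combination reaching 1685.
gold chalice + amber amulet reaches 1818 using 13 lb.
Any bundle with less than 13 lb falls short of 1685.

13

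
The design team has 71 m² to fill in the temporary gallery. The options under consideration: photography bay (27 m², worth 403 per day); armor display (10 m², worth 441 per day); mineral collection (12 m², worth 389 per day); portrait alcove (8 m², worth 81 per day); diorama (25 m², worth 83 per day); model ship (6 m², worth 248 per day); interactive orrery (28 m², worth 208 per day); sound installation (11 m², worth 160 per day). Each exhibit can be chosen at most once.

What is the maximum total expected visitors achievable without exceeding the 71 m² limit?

Density check — armor display 44.10, model ship 41.33, mineral collection 32.42, photography bay 14.93 are the best per m².
Photography bay + armor display + mineral collection + model ship + sound installation uses 66 of the 71 m² and totals 1641.
Next best is photography bay + armor display + mineral collection + portrait alcove + model ship at 1562 (63 m²) — short by 79.

1641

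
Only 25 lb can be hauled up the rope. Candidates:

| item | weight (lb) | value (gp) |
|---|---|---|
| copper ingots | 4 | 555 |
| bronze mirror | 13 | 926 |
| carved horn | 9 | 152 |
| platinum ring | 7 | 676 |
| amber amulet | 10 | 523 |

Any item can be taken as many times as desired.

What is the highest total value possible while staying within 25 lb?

3330

Ranking by ratio (value/lb): copper ingots 138.75, platinum ring 96.57, bronze mirror 71.23, amber amulet 52.30.
Taking 6×copper ingots: 24 lb used, 3330 in value.
That's the maximum — no swap from here does better than 3330.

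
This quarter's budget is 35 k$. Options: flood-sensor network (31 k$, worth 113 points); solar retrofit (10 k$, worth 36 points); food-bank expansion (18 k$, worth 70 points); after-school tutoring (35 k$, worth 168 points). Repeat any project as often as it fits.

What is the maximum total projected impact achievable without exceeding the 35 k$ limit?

Best packing: after-school tutoring — 35 k$, 168 total.
Nothing else within 35 k$ beats 168.

168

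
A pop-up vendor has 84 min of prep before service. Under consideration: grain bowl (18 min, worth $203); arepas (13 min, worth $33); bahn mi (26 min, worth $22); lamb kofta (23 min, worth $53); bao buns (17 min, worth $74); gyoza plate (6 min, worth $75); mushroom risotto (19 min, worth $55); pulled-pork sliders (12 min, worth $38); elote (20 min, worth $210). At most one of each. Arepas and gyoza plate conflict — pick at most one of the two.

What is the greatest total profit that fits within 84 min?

617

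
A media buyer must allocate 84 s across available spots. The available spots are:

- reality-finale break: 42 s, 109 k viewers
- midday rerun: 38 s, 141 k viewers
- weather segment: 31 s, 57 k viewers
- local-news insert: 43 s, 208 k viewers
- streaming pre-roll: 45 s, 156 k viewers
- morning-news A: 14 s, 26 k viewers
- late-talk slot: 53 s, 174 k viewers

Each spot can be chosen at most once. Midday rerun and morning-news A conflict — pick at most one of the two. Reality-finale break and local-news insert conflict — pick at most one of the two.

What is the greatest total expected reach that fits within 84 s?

349

Taking midday rerun + local-news insert: 81 s used, 349 in expected reach.
Every other selection either busts 84 s or breaks a pairing rule or fails to beat 349.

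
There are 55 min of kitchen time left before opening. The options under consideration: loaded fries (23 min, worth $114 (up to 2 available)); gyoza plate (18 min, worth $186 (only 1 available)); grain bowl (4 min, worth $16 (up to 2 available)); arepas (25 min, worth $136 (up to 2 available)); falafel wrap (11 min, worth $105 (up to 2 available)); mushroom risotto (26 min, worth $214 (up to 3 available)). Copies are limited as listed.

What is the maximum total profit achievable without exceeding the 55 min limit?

505

Ranking by ratio (profit/min): gyoza plate 10.33, falafel wrap 9.55, mushroom risotto 8.23.
Filling by ratio: gyoza plate + 2×grain bowl + 2×falafel wrap for 428, with 7 min left unused.
The 19 min tied up in 2×grain bowl and falafel wrap is better spent on mushroom risotto — total rises to 505 (55 min).
Nothing else within 55 min beats 505.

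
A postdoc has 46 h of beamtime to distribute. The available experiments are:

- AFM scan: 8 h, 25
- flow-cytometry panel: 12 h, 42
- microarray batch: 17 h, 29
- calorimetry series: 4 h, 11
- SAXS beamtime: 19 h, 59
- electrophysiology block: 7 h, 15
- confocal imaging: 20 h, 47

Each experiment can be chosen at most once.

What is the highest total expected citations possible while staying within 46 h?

Density check — flow-cytometry panel 3.50, AFM scan 3.12, SAXS beamtime 3.11, calorimetry series 2.75 are the best per h.
Greedy by ratio would take AFM scan + flow-cytometry panel + calorimetry series + SAXS beamtime: 43 h used, total 137.
Dropping calorimetry series frees 4 h; slotting in electrophysiology block (7 h) lifts the total to 141 at 46 h.
Nothing else within 46 h beats 141.

141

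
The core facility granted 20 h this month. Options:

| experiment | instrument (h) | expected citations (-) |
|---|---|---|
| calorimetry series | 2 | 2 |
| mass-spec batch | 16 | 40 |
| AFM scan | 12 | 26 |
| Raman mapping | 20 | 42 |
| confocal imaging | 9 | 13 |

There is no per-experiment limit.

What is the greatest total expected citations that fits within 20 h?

By expected citations per h: mass-spec batch 2.50, AFM scan 2.17, Raman mapping 2.10 lead.
Best packing: 2×calorimetry series + mass-spec batch — 20 h, 44 total.

44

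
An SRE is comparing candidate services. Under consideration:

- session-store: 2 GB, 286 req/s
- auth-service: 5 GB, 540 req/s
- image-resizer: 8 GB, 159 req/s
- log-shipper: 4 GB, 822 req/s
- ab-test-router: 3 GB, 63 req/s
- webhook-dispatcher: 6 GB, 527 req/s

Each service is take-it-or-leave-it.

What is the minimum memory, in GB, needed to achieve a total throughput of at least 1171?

Minimise GB subject to total throughput ≥ 1171.
auth-service + log-shipper reaches 1362 using 9 GB.
No combination under 9 GB hits 1171.

9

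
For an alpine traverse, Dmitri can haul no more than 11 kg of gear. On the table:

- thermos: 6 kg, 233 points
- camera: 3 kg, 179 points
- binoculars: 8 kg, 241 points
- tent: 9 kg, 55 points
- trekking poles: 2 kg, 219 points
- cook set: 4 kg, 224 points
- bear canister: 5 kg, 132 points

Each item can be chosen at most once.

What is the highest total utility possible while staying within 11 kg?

631

Ranking by ratio (utility/kg): trekking poles 109.50, camera 59.67, cook set 56.00.
The ratio heuristic lands on camera + trekking poles + cook set (622) but leaves 2 kg idle.
Dropping cook set frees 4 kg; slotting in thermos (6 kg) lifts the total to 631 at 11 kg.
Nothing else within 11 kg beats 631.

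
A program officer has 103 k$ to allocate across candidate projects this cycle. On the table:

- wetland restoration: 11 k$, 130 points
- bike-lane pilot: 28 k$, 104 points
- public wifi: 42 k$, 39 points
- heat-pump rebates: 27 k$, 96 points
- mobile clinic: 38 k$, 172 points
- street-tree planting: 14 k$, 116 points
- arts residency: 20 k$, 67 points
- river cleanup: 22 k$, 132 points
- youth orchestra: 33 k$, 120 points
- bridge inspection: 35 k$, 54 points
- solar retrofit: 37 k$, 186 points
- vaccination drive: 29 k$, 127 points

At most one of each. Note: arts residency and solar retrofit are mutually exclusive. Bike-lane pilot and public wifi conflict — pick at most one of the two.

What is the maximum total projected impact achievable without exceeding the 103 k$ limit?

Taking the top-ratio projects first gives wetland restoration + street-tree planting + river cleanup + solar retrofit for 564 (84 k$).
The 22 k$ tied up in river cleanup is better spent on mobile clinic — total rises to 604 (100 k$).
The closest alternative, wetland restoration + heat-pump rebates + street-tree planting + river cleanup + vaccination drive, reaches only 601.

604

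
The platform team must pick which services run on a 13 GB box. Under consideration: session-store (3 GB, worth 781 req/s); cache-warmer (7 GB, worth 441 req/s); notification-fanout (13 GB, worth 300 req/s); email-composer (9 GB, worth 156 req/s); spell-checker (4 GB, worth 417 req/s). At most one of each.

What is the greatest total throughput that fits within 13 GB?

Density check — session-store 260.33, spell-checker 104.25, cache-warmer 63.00, notification-fanout 23.08 are the best per GB.
Greedy by ratio would take session-store + spell-checker: 7 GB used, total 1198.
Replace spell-checker with cache-warmer: the trade gains 24 net, giving 1222 at 10 GB.

1222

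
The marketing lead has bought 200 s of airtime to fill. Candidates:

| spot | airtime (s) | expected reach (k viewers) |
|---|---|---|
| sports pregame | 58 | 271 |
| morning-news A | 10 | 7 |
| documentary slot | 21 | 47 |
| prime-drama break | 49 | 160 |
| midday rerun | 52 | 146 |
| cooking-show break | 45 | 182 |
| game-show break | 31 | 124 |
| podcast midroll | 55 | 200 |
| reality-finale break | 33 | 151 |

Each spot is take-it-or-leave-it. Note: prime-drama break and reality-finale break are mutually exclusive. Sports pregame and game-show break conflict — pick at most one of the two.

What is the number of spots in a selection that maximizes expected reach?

4

The maximum expected reach within 200 s is 804.
One optimal bundle: sports pregame + cooking-show break + podcast midroll + reality-finale break (191 s).
Every optimal selection uses 4 spots.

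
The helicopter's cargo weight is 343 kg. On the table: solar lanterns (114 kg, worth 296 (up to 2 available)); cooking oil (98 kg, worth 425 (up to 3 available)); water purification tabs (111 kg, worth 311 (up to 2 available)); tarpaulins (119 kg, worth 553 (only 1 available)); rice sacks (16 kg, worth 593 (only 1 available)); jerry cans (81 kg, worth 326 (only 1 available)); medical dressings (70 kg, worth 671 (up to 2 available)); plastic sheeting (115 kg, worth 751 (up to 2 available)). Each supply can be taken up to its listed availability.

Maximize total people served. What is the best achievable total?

A density-first pass picks rice sacks + 2×medical dressings + plastic sheeting — 2686 at 271 kg.
The 70 kg tied up in medical dressings is better spent on plastic sheeting — total rises to 2766 (316 kg).
Nothing else within 343 kg beats 2766.

2766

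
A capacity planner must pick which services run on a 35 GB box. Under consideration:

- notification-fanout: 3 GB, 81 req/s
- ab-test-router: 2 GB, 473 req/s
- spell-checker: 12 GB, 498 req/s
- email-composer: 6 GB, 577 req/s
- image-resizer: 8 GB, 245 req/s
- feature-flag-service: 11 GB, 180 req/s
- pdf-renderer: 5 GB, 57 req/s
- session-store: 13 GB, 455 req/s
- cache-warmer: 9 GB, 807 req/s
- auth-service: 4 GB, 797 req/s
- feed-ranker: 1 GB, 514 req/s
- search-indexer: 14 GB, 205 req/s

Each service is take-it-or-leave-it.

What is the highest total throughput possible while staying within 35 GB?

By throughput per GB: feed-ranker 514.00, ab-test-router 236.50, auth-service 199.25, email-composer 96.17 lead.
Taking ab-test-router + spell-checker + email-composer + cache-warmer + auth-service + feed-ranker: 34 GB used, 3666 in throughput.
Runner-up ab-test-router + email-composer + session-store + cache-warmer + auth-service + feed-ranker tops out at 3623.

3666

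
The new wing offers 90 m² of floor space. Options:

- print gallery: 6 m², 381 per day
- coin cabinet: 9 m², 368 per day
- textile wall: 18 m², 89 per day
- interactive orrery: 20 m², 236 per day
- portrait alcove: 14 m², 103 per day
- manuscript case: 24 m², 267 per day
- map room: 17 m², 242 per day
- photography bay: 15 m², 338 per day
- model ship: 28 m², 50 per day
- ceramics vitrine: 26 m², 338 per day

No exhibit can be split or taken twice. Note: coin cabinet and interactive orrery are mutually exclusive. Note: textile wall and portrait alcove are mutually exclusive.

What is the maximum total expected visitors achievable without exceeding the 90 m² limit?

1770

Taking print gallery + coin cabinet + portrait alcove + map room + photography bay + ceramics vitrine: 87 m² used, 1770 in expected visitors.
No other feasible combination exceeds 1770.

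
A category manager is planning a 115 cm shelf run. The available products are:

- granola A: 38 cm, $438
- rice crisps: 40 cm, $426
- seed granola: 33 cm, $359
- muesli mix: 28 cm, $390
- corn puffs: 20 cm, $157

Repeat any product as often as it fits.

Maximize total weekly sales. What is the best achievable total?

The ratio ordering already packs tightly: 4×muesli mix, 112 cm, 1560.
That's the maximum — no swap from here does better than 1560.

1560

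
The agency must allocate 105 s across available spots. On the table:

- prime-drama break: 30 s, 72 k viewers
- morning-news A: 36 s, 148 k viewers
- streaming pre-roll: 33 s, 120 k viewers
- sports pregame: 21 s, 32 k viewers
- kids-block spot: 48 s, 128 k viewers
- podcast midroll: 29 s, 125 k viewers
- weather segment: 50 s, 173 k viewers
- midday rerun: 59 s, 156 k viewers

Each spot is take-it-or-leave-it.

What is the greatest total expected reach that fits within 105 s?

Morning-news A + streaming pre-roll + podcast midroll uses 98 of the 105 s and totals 393.
Runner-up prime-drama break + morning-news A + podcast midroll tops out at 345.

393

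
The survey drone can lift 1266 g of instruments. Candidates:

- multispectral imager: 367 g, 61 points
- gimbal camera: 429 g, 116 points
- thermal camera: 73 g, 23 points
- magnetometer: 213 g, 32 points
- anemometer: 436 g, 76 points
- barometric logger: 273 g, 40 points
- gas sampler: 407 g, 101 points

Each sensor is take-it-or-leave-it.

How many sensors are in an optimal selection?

4

Optimal total is 280.
For example gimbal camera + thermal camera + barometric logger + gas sampler achieves it, using 1182 g.
Any selection reaching 280 contains exactly 4 sensors.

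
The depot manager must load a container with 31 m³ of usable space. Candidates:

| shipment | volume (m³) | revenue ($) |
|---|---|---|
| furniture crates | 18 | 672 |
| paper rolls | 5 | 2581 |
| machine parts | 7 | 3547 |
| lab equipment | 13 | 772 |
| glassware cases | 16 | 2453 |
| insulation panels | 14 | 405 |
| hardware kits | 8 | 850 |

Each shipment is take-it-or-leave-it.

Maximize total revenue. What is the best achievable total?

The ratio ordering already packs tightly: paper rolls + machine parts + glassware cases, 28 m³, 8581.
Nothing else within 31 m³ beats 8581.

8581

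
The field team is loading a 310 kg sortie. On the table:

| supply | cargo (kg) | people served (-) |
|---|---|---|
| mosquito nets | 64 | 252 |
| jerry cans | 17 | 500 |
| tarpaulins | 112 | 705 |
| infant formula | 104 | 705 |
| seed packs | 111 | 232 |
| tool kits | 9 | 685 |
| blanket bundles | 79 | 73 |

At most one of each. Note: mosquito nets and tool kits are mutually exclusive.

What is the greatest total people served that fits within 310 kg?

By people served per kg: tool kits 76.11, jerry cans 29.41, infant formula 6.78 lead.
Best packing: jerry cans + tarpaulins + infant formula + tool kits — 242 kg, 2595 total.

2595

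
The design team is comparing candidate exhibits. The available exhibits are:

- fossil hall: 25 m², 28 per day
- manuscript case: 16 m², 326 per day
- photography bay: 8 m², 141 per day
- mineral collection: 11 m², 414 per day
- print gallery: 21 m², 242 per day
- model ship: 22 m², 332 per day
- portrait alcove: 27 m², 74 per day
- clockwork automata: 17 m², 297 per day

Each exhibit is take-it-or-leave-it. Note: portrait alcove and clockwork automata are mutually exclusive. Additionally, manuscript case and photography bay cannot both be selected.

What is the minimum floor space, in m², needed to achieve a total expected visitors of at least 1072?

49

Look for the lowest-floor combination reaching 1072.
manuscript case + mineral collection + model ship: 1072 expected visitors at 49 m².
No combination under 49 m² hits 1072.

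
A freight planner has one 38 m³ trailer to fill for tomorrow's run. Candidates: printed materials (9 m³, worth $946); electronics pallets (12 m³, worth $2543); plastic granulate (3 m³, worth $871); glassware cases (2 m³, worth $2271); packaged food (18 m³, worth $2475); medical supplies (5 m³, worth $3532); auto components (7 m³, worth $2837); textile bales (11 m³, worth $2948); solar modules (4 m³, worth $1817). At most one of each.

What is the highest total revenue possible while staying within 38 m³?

14351

The ratio heuristic lands on plastic granulate + glassware cases + medical supplies + auto components + textile bales + solar modules (14276) but leaves 6 m³ idle.
The 3 m³ tied up in plastic granulate is better spent on printed materials — total rises to 14351 (38 m³).
An exhaustive check of the 512 subsets confirms 14351.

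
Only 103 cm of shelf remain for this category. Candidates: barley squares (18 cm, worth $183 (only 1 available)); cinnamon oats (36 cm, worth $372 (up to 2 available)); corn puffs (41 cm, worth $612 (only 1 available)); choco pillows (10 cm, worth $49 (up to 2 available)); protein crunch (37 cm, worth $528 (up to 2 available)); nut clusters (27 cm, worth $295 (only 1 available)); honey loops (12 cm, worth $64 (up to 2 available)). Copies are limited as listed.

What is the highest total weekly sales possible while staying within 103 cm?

1351

By weekly sales per cm: corn puffs 14.93, protein crunch 14.27, nut clusters 10.93 lead.
Taking the top-ratio products first gives barley squares + corn puffs + protein crunch for 1323 (96 cm).
Replace barley squares and corn puffs with protein crunch + nut clusters: the trade gains 28 net, giving 1351 at 101 cm.
Every other selection either busts 103 cm or exceeds an availability limit or fails to beat 1351.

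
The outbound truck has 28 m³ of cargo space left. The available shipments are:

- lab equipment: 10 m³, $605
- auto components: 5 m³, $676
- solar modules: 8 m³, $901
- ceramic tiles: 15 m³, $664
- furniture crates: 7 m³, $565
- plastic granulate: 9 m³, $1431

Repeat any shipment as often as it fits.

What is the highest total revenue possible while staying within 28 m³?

3×plastic granulate uses 27 of the 28 m³ and totals 4293.
The spare 1 m³ is too small for any remaining shipment, and no exchange beats 4293.

4293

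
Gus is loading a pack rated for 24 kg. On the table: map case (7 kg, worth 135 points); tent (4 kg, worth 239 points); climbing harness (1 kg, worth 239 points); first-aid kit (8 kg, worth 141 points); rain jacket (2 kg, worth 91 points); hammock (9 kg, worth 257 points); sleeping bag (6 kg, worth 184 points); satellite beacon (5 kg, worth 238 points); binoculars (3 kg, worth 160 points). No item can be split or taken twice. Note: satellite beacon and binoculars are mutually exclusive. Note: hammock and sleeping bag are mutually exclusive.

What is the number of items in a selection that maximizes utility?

5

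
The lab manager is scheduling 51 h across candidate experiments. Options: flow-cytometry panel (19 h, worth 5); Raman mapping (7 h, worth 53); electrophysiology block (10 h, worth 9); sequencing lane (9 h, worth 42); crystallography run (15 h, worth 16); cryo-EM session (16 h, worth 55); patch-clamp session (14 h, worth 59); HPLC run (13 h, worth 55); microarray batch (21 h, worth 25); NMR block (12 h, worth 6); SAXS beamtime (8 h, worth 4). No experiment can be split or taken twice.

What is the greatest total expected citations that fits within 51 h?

222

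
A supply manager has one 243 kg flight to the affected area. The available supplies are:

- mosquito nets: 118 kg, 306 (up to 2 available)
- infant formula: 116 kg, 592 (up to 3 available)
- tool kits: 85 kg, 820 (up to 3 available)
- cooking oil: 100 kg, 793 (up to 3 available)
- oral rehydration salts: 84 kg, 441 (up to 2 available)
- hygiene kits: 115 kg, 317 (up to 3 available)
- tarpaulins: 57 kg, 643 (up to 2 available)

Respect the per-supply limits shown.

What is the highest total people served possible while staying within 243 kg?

2283

Greedy by ratio would take tool kits + 2×tarpaulins: 199 kg used, total 2106.
Replace tarpaulins with tool kits: the trade gains 177 net, giving 2283 at 227 kg.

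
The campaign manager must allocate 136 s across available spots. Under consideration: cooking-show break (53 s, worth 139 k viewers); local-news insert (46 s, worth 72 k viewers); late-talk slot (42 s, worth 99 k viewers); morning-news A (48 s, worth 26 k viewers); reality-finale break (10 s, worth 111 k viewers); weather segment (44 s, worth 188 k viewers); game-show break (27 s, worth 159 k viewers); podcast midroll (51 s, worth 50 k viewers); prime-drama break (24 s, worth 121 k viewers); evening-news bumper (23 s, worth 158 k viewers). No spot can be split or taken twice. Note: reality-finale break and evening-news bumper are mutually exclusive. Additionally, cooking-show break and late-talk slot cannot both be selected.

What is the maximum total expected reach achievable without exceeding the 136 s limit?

626

Density check — reality-finale break 11.10, evening-news bumper 6.87, game-show break 5.89 are the best per s.
Taking weather segment + game-show break + prime-drama break + evening-news bumper: 118 s used, 626 in expected reach.
Runner-up late-talk slot + weather segment + game-show break + evening-news bumper tops out at 604.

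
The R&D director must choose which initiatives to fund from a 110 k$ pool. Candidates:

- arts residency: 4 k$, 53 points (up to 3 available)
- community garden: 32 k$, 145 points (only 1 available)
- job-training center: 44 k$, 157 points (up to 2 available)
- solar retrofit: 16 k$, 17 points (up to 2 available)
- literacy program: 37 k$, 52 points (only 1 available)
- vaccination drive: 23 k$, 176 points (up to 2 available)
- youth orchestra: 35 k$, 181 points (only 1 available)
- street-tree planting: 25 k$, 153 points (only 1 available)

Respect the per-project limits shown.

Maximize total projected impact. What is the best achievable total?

Taking the top-ratio projects first gives 3×arts residency + solar retrofit + 2×vaccination drive + street-tree planting for 681 (99 k$).
The 24 k$ tied up in 2×arts residency and solar retrofit is better spent on youth orchestra — total rises to 739 (110 k$).
Nothing else within 110 k$ beats 739.

739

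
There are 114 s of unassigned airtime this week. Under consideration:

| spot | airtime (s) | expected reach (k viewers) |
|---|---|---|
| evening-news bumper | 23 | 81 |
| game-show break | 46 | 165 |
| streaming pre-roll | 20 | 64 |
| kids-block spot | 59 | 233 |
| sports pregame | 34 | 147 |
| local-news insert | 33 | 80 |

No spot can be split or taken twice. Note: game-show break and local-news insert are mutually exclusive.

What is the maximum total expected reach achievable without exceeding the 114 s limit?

444

Ranking by ratio (expected reach/s): sports pregame 4.32, kids-block spot 3.95, game-show break 3.59.
Taking streaming pre-roll + kids-block spot + sports pregame: 113 s used, 444 in expected reach.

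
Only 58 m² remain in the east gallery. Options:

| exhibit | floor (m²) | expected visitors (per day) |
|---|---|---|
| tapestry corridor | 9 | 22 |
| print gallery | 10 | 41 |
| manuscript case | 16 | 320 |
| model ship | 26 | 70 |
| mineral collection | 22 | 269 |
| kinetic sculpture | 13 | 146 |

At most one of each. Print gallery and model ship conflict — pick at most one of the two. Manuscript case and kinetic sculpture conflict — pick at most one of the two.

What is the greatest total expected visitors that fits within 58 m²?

652

Density check — manuscript case 20.00, mineral collection 12.23, kinetic sculpture 11.23 are the best per m².
Best packing: tapestry corridor + print gallery + manuscript case + mineral collection — 57 m², 652 total.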